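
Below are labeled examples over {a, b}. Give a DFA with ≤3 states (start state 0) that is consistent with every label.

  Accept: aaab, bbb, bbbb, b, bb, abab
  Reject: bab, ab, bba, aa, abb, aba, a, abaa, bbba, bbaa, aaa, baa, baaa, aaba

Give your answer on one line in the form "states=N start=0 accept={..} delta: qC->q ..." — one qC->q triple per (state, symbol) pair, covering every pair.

Fold the examples into a partial DFA from state 0: repeatedly fix the first undefined (state, symbol) met by the shortest-then-alphabetical prefix, trying targets in increasing order and rejecting any under which an Accept and a Reject string meet in one state with the same remainder; add a state when all current targets are rejected. Accepting states are where Accept strings end.
a: 0a undefined. 0a->0: no, aaab/ab meet in 0 with "b" left. Open state 1: 0a->1.
b: 0b undefined. 0b->0: ok.
aa: 1a undefined. 1a->0: no, aaab/bab meet in 1 with "b" left. 1a->1: no, aaab/bab meet in 1 with "b" left. Open state 2: 1a->2.
ab: 1b undefined. 1b->0: no, bbb/bab meet in 0. 1b->1: ok.
aaa: 2a undefined. 2a->0: no, aaab/abaa meet in 0. 2a->1: no, aaab/bab meet in 1. 2a->2: ok.
aab: 2b undefined. 2b->0: ok.
All examples now run through 3 states with every (state, symbol) defined. Accept strings end in {0}, Reject strings end in {1,2}; accept={0}.

states=3 start=0 accept={0} delta: 0a->1 0b->0 1a->2 1b->1 2a->2 2b->0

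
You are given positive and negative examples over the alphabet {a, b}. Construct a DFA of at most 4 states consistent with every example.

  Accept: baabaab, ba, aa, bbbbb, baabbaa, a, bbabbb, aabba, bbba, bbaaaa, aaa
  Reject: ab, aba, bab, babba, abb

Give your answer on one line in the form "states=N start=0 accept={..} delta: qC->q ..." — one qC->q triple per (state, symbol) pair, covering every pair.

states=4 start=0 accept={0,1} delta: 0a->1 0b->0 1a->0 1b->2 2a->2 2b->3 3a->2 3b->0

Fold the examples into a partial DFA from state 0: repeatedly fix the first undefined (state, symbol) met by the shortest-then-alphabetical prefix, trying targets in increasing order and rejecting any under which an Accept and a Reject string meet in one state with the same remainder; add a state when all current targets are rejected. Accepting states are where Accept strings end.
a: 0a undefined. 0a->0: no, ba/aba meet in 0 with "ba" left. Open state 1: 0a->1.
b: 0b undefined. 0b->0: ok.
aa: 1a undefined. 1a->0: ok.
ab: 1b undefined. 1b->0: no, baabaab/ab meet in 0. 1b->1: no, baabaab/aba meet in 0. Open state 2: 1b->2.
aba: 2a undefined. 2a->0: no, baabaab/aba meet in 0. 2a->1: no, ba/aba meet in 1. 2a->2: ok.
abb: 2b undefined. 2b->0: no, baabaab/abb meet in 0. 2b->1: no, baabaab/babba meet in 0. 2b->2: no, bbabbb/ab meet in 2. Open state 3: 2b->3.
babba: 3a undefined. 3a->0: no, baabaab/babba meet in 0. 3a->1: no, ba/babba meet in 1. 3a->2: ok.
bbabbb: 3b undefined. 3b->0: ok.
All examples now run through 4 states with every (state, symbol) defined. Accept strings end in {0,1}, Reject strings end in {2,3}; accept={0,1}.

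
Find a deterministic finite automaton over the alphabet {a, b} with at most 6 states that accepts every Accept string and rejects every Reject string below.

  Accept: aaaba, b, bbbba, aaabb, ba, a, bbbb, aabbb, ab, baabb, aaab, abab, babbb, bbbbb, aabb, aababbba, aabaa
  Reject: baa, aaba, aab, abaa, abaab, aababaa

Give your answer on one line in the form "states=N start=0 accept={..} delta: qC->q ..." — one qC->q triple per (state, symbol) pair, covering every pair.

State merging on the prefix tree: take the shortest (then alphabetical) example prefix whose next move is undefined and point that move at state 0, else 1, else 2, ...; a target is out if some Accept/Reject pair would then sit in one state with the same input left (inseparable). If every existing state is out, open a new one.
a: 0a undefined. 0a->0: no, aaaba/aaba meet in 0 with "ba" left. Open state 1: 0a->1.
b: 0b undefined. 0b->0: ok.
aa: 1a undefined. 1a->0: no, b/baa meet in 0. 1a->1: no, aaaba/aaba meet in 1 with "ba" left. Open state 2: 1a->2.
ab: 1b undefined. 1b->0: ok.
aaa: 2a undefined. 2a->0: ok.
aab: 2b undefined. 2b->0: no, aaaba/aaba meet in 1. 2b->1: no, aaaba/aab meet in 1. 2b->2: no, b/aaba meet in 0. Open state 3: 2b->3.
aaba: 3a undefined. 3a->0: no, b/aaba meet in 0. 3a->1: no, aaaba/aaba meet in 1. 3a->2: no, b/aababaa meet in 0. 3a->3: no, aabaa/aaba meet in 3. Open state 4: 3a->4.
aabb: 3b undefined. 3b->0: ok.
aabaa: 4a undefined. 4a->0: ok.
aabab: 4b undefined. 4b->0: ok.
All examples now run through 5 states with every (state, symbol) defined. Accept strings end in {0,1}, Reject strings end in {2,3,4}; accept={0,1}.

states=5 start=0 accept={0,1} delta: 0a->1 0b->0 1a->2 1b->0 2a->0 2b->3 3a->4 3b->0 4a->0 4b->0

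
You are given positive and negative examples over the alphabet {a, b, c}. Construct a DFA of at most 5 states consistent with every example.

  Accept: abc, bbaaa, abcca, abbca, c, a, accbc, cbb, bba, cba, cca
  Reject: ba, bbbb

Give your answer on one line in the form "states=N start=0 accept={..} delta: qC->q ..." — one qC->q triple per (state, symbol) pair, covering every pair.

states=4 start=0 accept={0,1,3} delta: 0a->0 0b->1 0c->1 1a->2 1b->2 1c->3 2a->0 2b->1 2c->0 3a->0 3b->0 3c->0

Fold the examples into a partial DFA from state 0: repeatedly fix the first undefined (state, symbol) met by the shortest-then-alphabetical prefix, trying targets in increasing order and rejecting any under which an Accept and a Reject string meet in one state with the same remainder; add a state when all current targets are rejected. Accepting states are where Accept strings end.
a: 0a undefined. 0a->0: ok.
b: 0b undefined. 0b->0: no, bbaaa/ba meet in 0. Open state 1: 0b->1.
c: 0c undefined. 0c->0: no, cba/ba meet in 1 with "a" left. 0c->1: ok.
ba: 1a undefined. 1a->0: no, a/ba meet in 0. 1a->1: no, c/ba meet in 1. Open state 2: 1a->2.
bb: 1b undefined. 1b->0: no, bbaaa/bbbb meet in 0. 1b->1: no, c/bbbb meet in 1. 1b->2: ok.
cc: 1c undefined. 1c->0: no, abcca/ba meet in 2. 1c->1: no, abcca/ba meet in 2. 1c->2: no, abc/ba meet in 2. Open state 3: 1c->3.
bba: 2a undefined. 2a->0: ok.
bbb: 2b undefined. 2b->0: no, c/bbbb meet in 1. 2b->1: ok.
cca: 3a undefined. 3a->0: ok.
abbc: 2c undefined. 2c->0: ok.
abcc: 3c undefined. 3c->0: ok.
accb: 3b undefined. 3b->0: ok.
All examples now run through 4 states with every (state, symbol) defined. Accept strings end in {0,1,3}, Reject strings end in {2}; accept={0,1,3}.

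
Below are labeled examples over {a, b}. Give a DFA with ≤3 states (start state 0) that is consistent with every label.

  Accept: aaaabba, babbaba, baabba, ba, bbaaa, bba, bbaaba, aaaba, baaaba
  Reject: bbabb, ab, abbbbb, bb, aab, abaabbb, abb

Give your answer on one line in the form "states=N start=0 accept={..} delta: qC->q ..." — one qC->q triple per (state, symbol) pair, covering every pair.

states=2 start=0 accept={0} delta: 0a->0 0b->1 1a->0 1b->1

Grow the machine one transition at a time. Run the examples from 0; the earliest place one falls off (shortest prefix, ties alphabetical) gets sent to the lowest-numbered state that keeps every Accept/Reject pair distinguishable — a pair clashes when both reach the same state with identical unread suffix — and to a fresh state only if none does.
a: 0a undefined. 0a->0: ok.
b: 0b undefined. 0b->0: no, aaaabba/bbabb meet in 0. Open state 1: 0b->1.
ba: 1a undefined. 1a->0: ok.
bb: 1b undefined. 1b->0: no, aaaabba/bbabb meet in 0. 1b->1: ok.
All examples now run through 2 states with every (state, symbol) defined. Accept strings end in {0}, Reject strings end in {1}; accept={0}.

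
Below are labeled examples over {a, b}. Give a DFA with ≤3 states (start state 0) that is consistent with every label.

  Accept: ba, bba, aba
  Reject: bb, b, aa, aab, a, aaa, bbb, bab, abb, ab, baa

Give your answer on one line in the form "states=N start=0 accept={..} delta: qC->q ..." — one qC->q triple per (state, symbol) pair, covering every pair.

Fold the examples into a partial DFA from state 0: repeatedly fix the first undefined (state, symbol) met by the shortest-then-alphabetical prefix, trying targets in increasing order and rejecting any under which an Accept and a Reject string meet in one state with the same remainder; add a state when all current targets are rejected. Accepting states are where Accept strings end.
a: 0a undefined. 0a->0: ok.
b: 0b undefined. 0b->0: no, ba/bb meet in 0. Open state 1: 0b->1.
ba: 1a undefined. 1a->0: no, ba/aa meet in 0. 1a->1: no, ba/b meet in 1. Open state 2: 1a->2.
bb: 1b undefined. 1b->0: no, bba/bb meet in 0. 1b->1: ok.
baa: 2a undefined. 2a->0: ok.
bab: 2b undefined. 2b->0: ok.
All examples now run through 3 states with every (state, symbol) defined. Accept strings end in {2}, Reject strings end in {0,1}; accept={2}.

states=3 start=0 accept={2} delta: 0a->0 0b->1 1a->2 1b->1 2a->0 2b->0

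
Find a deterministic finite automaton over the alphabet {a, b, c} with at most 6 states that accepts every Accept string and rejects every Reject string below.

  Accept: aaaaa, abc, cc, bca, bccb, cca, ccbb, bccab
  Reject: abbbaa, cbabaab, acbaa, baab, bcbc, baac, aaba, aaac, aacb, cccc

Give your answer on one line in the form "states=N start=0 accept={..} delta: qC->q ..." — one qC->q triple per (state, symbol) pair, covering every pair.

states=5 start=0 accept={0,3} delta: 0a->0 0b->1 0c->1 1a->2 1b->1 1c->3 2a->2 2b->1 2c->1 3a->0 3b->3 3c->4 4a->3 4b->0 4c->1

State merging on the prefix tree: take the shortest (then alphabetical) example prefix whose next move is undefined and point that move at state 0, else 1, else 2, ...; a target is out if some Accept/Reject pair would then sit in one state with the same input left (inseparable). If every existing state is out, open a new one.
a: 0a undefined. 0a->0: ok.
b: 0b undefined. 0b->0: no, aaaaa/abbbaa meet in 0. Open state 1: 0b->1.
c: 0c undefined. 0c->0: no, aaaaa/aaac meet in 0. 0c->1: ok.
ba: 1a undefined. 1a->0: no, aaaaa/aaba meet in 0. 1a->1: no, abc/baac meet in 1 with "c" left. Open state 2: 1a->2.
bc: 1c undefined. 1c->0: no, aaaaa/bcbc meet in 0. 1c->1: no, abc/aaac meet in 1. 1c->2: no, abc/aaba meet in 2. Open state 3: 1c->3.
cb: 1b undefined. 1b->0: no, aaaaa/acbaa meet in 0. 1b->1: ok.
baa: 2a undefined. 2a->0: no, aaaaa/abbbaa meet in 0. 2a->1: no, abc/baac meet in 3. 2a->2: ok.
bca: 3a undefined. 3a->0: ok.
bcb: 3b undefined. 3b->0: no, ccbb/bcbc meet in 1. 3b->1: no, abc/bcbc meet in 3. 3b->2: no, ccbb/baab meet in 2 with "b" left. 3b->3: ok.
bcc: 3c undefined. 3c->0: no, aaaaa/bcbc meet in 0. 3c->1: no, abc/cccc meet in 3. 3c->2: no, bccb/baab meet in 2 with "b" left. 3c->3: no, abc/bcbc meet in 3. Open state 4: 3c->4.
baab: 2b undefined. 2b->0: no, aaaaa/baab meet in 0. 2b->1: ok.
baac: 2c undefined. 2c->0: no, aaaaa/baac meet in 0. 2c->1: ok.
bcca: 4a undefined. 4a->0: no, bccab/cbabaab meet in 1. 4a->1: no, bccab/cbabaab meet in 1. 4a->2: no, bccab/cbabaab meet in 1. 4a->3: ok.
bccb: 4b undefined. 4b->0: ok.
cccc: 4c undefined. 4c->0: no, aaaaa/cccc meet in 0. 4c->1: ok.
All examples now run through 5 states with every (state, symbol) defined. Accept strings end in {0,3}, Reject strings end in {1,2,4}; accept={0,3}.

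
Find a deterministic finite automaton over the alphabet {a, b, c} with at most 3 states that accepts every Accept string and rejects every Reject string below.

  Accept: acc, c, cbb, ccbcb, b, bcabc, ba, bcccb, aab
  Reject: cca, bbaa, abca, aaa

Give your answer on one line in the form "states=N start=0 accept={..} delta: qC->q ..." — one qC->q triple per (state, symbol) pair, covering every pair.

Fold the examples into a partial DFA from state 0: repeatedly fix the first undefined (state, symbol) met by the shortest-then-alphabetical prefix, trying targets in increasing order and rejecting any under which an Accept and a Reject string meet in one state with the same remainder; add a state when all current targets are rejected. Accepting states are where Accept strings end.
a: 0a undefined. 0a->0: ok.
b: 0b undefined. 0b->0: no, b/bbaa meet in 0. Open state 1: 0b->1.
c: 0c undefined. 0c->0: no, acc/cca meet in 0. 0c->1: ok.
ba: 1a undefined. 1a->0: no, ba/aaa meet in 0. 1a->1: ok.
bb: 1b undefined. 1b->0: ok.
bc: 1c undefined. 1c->0: no, acc/cca meet in 0. 1c->1: no, acc/cca meet in 1. Open state 2: 1c->2.
bca: 2a undefined. 2a->0: ok.
bcc: 2c undefined. 2c->0: no, bcccb/cca meet in 0. 2c->1: ok.
ccb: 2b undefined. 2b->0: no, ccbcb/cca meet in 0. 2b->1: ok.
All examples now run through 3 states with every (state, symbol) defined. Accept strings end in {1,2}, Reject strings end in {0}; accept={1,2}.

states=3 start=0 accept={1,2} delta: 0a->0 0b->1 0c->1 1a->1 1b->0 1c->2 2a->0 2b->1 2c->1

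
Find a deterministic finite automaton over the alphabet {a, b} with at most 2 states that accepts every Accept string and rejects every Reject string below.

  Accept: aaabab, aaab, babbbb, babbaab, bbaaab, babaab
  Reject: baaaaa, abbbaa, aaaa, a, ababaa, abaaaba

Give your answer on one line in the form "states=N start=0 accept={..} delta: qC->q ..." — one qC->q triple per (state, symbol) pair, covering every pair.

states=2 start=0 accept={1} delta: 0a->0 0b->1 1a->0 1b->1

Fold the examples into a partial DFA from state 0: repeatedly fix the first undefined (state, symbol) met by the shortest-then-alphabetical prefix, trying targets in increasing order and rejecting any under which an Accept and a Reject string meet in one state with the same remainder; add a state when all current targets are rejected. Accepting states are where Accept strings end.
a: 0a undefined. 0a->0: ok.
b: 0b undefined. 0b->0: no, aaabab/baaaaa meet in 0. Open state 1: 0b->1.
ba: 1a undefined. 1a->0: ok.
bb: 1b undefined. 1b->0: no, babbbb/baaaaa meet in 0. 1b->1: ok.
All examples now run through 2 states with every (state, symbol) defined. Accept strings end in {1}, Reject strings end in {0}; accept={1}.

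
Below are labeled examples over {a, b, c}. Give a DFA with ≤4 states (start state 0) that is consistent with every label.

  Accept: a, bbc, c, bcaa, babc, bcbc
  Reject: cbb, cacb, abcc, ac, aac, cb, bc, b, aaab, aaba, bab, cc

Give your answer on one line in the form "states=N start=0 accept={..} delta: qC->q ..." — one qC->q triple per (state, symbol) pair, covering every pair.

states=4 start=0 accept={1} delta: 0a->1 0b->2 0c->1 1a->1 1b->2 1c->0 2a->2 2b->0 2c->3 3a->0 3b->0 3c->0

State merging on the prefix tree: take the shortest (then alphabetical) example prefix whose next move is undefined and point that move at state 0, else 1, else 2, ...; a target is out if some Accept/Reject pair would then sit in one state with the same input left (inseparable). If every existing state is out, open a new one.
a: 0a undefined. 0a->0: no, c/ac meet in 0 with "c" left. Open state 1: 0a->1.
b: 0b undefined. 0b->0: no, bbc/bc meet in 0 with "c" left. 0b->1: no, a/b meet in 1. Open state 2: 0b->2.
c: 0c undefined. 0c->0: no, c/cc meet in 0. 0c->1: ok.
aa: 1a undefined. 1a->0: no, a/aac meet in 1. 1a->1: ok.
ab: 1b undefined. 1b->0: no, a/aaba meet in 1. 1b->1: no, a/cbb meet in 1. 1b->2: ok.
ac: 1c undefined. 1c->0: ok.
ba: 2a undefined. 2a->0: no, babc/bc meet in 2 with "c" left. 2a->1: no, a/aaba meet in 1. 2a->2: ok.
bb: 2b undefined. 2b->0: ok.
bc: 2c undefined. 2c->0: no, a/abcc meet in 1. 2c->1: no, a/bc meet in 1. 2c->2: no, bcaa/cacb meet in 2. Open state 3: 2c->3.
bca: 3a undefined. 3a->0: ok.
bcb: 3b undefined. 3b->0: ok.
abcc: 3c undefined. 3c->0: ok.
All examples now run through 4 states with every (state, symbol) defined. Accept strings end in {1}, Reject strings end in {0,2,3}; accept={1}.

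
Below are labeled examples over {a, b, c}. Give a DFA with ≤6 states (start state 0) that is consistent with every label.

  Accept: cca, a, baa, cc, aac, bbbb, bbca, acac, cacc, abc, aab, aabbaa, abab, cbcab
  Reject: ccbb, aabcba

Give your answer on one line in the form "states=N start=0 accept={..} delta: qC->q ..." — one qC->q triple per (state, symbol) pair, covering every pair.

states=3 start=0 accept={0,1} delta: 0a->0 0b->0 0c->1 1a->0 1b->2 1c->1 2a->2 2b->2 2c->0

Grow the machine one transition at a time. Run the examples from 0; the earliest place one falls off (shortest prefix, ties alphabetical) gets sent to the lowest-numbered state that keeps every Accept/Reject pair distinguishable — a pair clashes when both reach the same state with identical unread suffix — and to a fresh state only if none does.
a: 0a undefined. 0a->0: ok.
b: 0b undefined. 0b->0: ok.
c: 0c undefined. 0c->0: no, cca/ccbb meet in 0. Open state 1: 0c->1.
ca: 1a undefined. 1a->0: ok.
cb: 1b undefined. 1b->0: no, a/aabcba meet in 0. 1b->1: no, a/aabcba meet in 0. Open state 2: 1b->2.
cc: 1c undefined. 1c->0: no, cca/ccbb meet in 0. 1c->1: ok.
cbc: 2c undefined. 2c->0: ok.
ccbb: 2b undefined. 2b->0: no, cca/ccbb meet in 0. 2b->1: no, cc/ccbb meet in 1. 2b->2: ok.
aabcba: 2a undefined. 2a->0: no, cca/aabcba meet in 0. 2a->1: no, cc/aabcba meet in 1. 2a->2: ok.
All examples now run through 3 states with every (state, symbol) defined. Accept strings end in {0,1}, Reject strings end in {2}; accept={0,1}.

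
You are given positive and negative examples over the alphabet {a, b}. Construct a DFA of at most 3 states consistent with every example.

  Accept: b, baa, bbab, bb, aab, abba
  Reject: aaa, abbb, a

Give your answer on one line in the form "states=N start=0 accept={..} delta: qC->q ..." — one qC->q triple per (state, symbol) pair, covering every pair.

Grow the machine one transition at a time. Run the examples from 0; the earliest place one falls off (shortest prefix, ties alphabetical) gets sent to the lowest-numbered state that keeps every Accept/Reject pair distinguishable — a pair clashes when both reach the same state with identical unread suffix — and to a fresh state only if none does.
a: 0a undefined. 0a->0: ok.
b: 0b undefined. 0b->0: no, b/aaa meet in 0. Open state 1: 0b->1.
ba: 1a undefined. 1a->0: no, baa/aaa meet in 0. 1a->1: ok.
bb: 1b undefined. 1b->0: no, b/abbb meet in 1. 1b->1: no, b/abbb meet in 1. Open state 2: 1b->2.
bba: 2a undefined. 2a->0: no, abba/aaa meet in 0. 2a->1: ok.
abbb: 2b undefined. 2b->0: ok.
All examples now run through 3 states with every (state, symbol) defined. Accept strings end in {1,2}, Reject strings end in {0}; accept={1,2}.

states=3 start=0 accept={1,2} delta: 0a->0 0b->1 1a->1 1b->2 2a->1 2b->0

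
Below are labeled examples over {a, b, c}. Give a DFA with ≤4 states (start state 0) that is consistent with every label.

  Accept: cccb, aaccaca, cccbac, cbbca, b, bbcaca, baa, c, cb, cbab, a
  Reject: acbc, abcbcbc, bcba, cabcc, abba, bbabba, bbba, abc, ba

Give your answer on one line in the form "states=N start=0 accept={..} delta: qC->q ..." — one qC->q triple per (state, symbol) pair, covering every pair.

State merging on the prefix tree: take the shortest (then alphabetical) example prefix whose next move is undefined and point that move at state 0, else 1, else 2, ...; a target is out if some Accept/Reject pair would then sit in one state with the same input left (inseparable). If every existing state is out, open a new one.
a: 0a undefined. 0a->0: ok.
b: 0b undefined. 0b->0: no, b/abba meet in 0. Open state 1: 0b->1.
c: 0c undefined. 0c->0: ok.
ba: 1a undefined. 1a->0: no, aaccaca/ba meet in 0. 1a->1: no, cccb/ba meet in 1. Open state 2: 1a->2.
bb: 1b undefined. 1b->0: no, aaccaca/abba meet in 0. 1b->1: ok.
bc: 1c undefined. 1c->0: no, aaccaca/acbc meet in 0. 1c->1: no, cccb/acbc meet in 1. 1c->2: no, cccbac/cabcc meet in 2 with "c" left. Open state 3: 1c->3.
baa: 2a undefined. 2a->0: ok.
bcb: 3b undefined. 3b->0: no, aaccaca/bcba meet in 0. 3b->1: ok.
bbab: 2b undefined. 2b->0: ok.
bbca: 3a undefined. 3a->0: ok.
cabcc: 3c undefined. 3c->0: no, aaccaca/cabcc meet in 0. 3c->1: no, cccb/cabcc meet in 1. 3c->2: ok.
cccbac: 2c undefined. 2c->0: ok.
All examples now run through 4 states with every (state, symbol) defined. Accept strings end in {0,1}, Reject strings end in {2,3}; accept={0,1}.

states=4 start=0 accept={0,1} delta: 0a->0 0b->1 0c->0 1a->2 1b->1 1c->3 2a->0 2b->0 2c->0 3a->0 3b->1 3c->2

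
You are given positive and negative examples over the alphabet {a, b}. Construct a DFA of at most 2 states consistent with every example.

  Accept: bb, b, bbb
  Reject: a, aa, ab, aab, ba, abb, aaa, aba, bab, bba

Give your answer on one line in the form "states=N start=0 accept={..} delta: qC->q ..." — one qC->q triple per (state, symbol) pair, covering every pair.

Grow the machine one transition at a time. Run the examples from 0; the earliest place one falls off (shortest prefix, ties alphabetical) gets sent to the lowest-numbered state that keeps every Accept/Reject pair distinguishable — a pair clashes when both reach the same state with identical unread suffix — and to a fresh state only if none does.
a: 0a undefined. 0a->0: no, bb/abb meet in 0 with "bb" left. Open state 1: 0a->1.
b: 0b undefined. 0b->0: ok.
aa: 1a undefined. 1a->0: no, bb/aa meet in 0. 1a->1: ok.
ab: 1b undefined. 1b->0: no, bb/ab meet in 0. 1b->1: ok.
All examples now run through 2 states with every (state, symbol) defined. Accept strings end in {0}, Reject strings end in {1}; accept={0}.

states=2 start=0 accept={0} delta: 0a->1 0b->0 1a->1 1b->1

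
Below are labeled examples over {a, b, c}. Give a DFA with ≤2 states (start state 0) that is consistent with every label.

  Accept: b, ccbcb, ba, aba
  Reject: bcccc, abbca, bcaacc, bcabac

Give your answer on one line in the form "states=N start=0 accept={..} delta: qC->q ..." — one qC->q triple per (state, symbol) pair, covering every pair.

states=2 start=0 accept={0} delta: 0a->0 0b->0 0c->1 1a->1 1b->0 1c->1

State merging on the prefix tree: take the shortest (then alphabetical) example prefix whose next move is undefined and point that move at state 0, else 1, else 2, ...; a target is out if some Accept/Reject pair would then sit in one state with the same input left (inseparable). If every existing state is out, open a new one.
a: 0a undefined. 0a->0: ok.
b: 0b undefined. 0b->0: ok.
c: 0c undefined. 0c->0: no, b/bcccc meet in 0. Open state 1: 0c->1.
cc: 1c undefined. 1c->0: no, b/bcccc meet in 0. 1c->1: ok.
bca: 1a undefined. 1a->0: no, b/abbca meet in 0. 1a->1: ok.
ccb: 1b undefined. 1b->0: ok.
All examples now run through 2 states with every (state, symbol) defined. Accept strings end in {0}, Reject strings end in {1}; accept={0}.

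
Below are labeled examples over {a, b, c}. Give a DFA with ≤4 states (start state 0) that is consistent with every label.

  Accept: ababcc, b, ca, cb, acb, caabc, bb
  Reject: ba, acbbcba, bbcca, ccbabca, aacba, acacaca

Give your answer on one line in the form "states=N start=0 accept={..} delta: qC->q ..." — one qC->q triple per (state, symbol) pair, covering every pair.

states=4 start=0 accept={1,3} delta: 0a->0 0b->1 0c->2 1a->0 1b->1 1c->3 2a->1 2b->1 2c->0 3a->2 3b->0 3c->1

Fold the examples into a partial DFA from state 0: repeatedly fix the first undefined (state, symbol) met by the shortest-then-alphabetical prefix, trying targets in increasing order and rejecting any under which an Accept and a Reject string meet in one state with the same remainder; add a state when all current targets are rejected. Accepting states are where Accept strings end.
a: 0a undefined. 0a->0: ok.
b: 0b undefined. 0b->0: no, b/ba meet in 0. Open state 1: 0b->1.
c: 0c undefined. 0c->0: no, ca/acacaca meet in 0. 0c->1: no, ca/ba meet in 1 with "a" left. Open state 2: 0c->2.
ba: 1a undefined. 1a->0: ok.
bb: 1b undefined. 1b->0: no, bb/ba meet in 0. 1b->1: ok.
ca: 2a undefined. 2a->0: no, ca/ba meet in 0. 2a->1: ok.
cb: 2b undefined. 2b->0: no, cb/ba meet in 0. 2b->1: ok.
cc: 2c undefined. 2c->0: ok.
bbc: 1c undefined. 1c->0: no, b/bbcca meet in 1. 1c->1: no, ababcc/acacaca meet in 1. 1c->2: no, ababcc/ba meet in 0. Open state 3: 1c->3.
bbcc: 3c undefined. 3c->0: no, ababcc/ba meet in 0. 3c->1: ok.
acaca: 3a undefined. 3a->0: no, ababcc/acacaca meet in 1. 3a->1: no, ababcc/ccbabca meet in 1. 3a->2: ok.
acbbcb: 3b undefined. 3b->0: ok.
All examples now run through 4 states with every (state, symbol) defined. Accept strings end in {1,3}, Reject strings end in {0,2}; accept={1,3}.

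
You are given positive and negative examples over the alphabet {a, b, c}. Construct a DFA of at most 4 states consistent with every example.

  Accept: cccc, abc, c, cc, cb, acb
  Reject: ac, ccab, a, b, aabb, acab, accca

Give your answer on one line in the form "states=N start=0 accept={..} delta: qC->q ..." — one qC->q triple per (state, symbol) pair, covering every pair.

State merging on the prefix tree: take the shortest (then alphabetical) example prefix whose next move is undefined and point that move at state 0, else 1, else 2, ...; a target is out if some Accept/Reject pair would then sit in one state with the same input left (inseparable). If every existing state is out, open a new one.
a: 0a undefined. 0a->0: no, c/ac meet in 0 with "c" left. Open state 1: 0a->1.
b: 0b undefined. 0b->0: ok.
c: 0c undefined. 0c->0: no, cccc/b meet in 0. 0c->1: no, c/a meet in 1. Open state 2: 0c->2.
aa: 1a undefined. 1a->0: ok.
ab: 1b undefined. 1b->0: ok.
ac: 1c undefined. 1c->0: no, acb/ac meet in 0. 1c->1: no, acb/b meet in 0. 1c->2: no, abc/ac meet in 2. Open state 3: 1c->3.
cb: 2b undefined. 2b->0: no, cb/b meet in 0. 2b->1: no, cb/a meet in 1. 2b->2: ok.
cc: 2c undefined. 2c->0: no, cccc/ccab meet in 0. 2c->1: no, cc/a meet in 1. 2c->2: ok.
aca: 3a undefined. 3a->0: ok.
acb: 3b undefined. 3b->0: no, acb/b meet in 0. 3b->1: no, acb/a meet in 1. 3b->2: ok.
acc: 3c undefined. 3c->0: ok.
cca: 2a undefined. 2a->0: ok.
All examples now run through 4 states with every (state, symbol) defined. Accept strings end in {2}, Reject strings end in {0,1,3}; accept={2}.

states=4 start=0 accept={2} delta: 0a->1 0b->0 0c->2 1a->0 1b->0 1c->3 2a->0 2b->2 2c->2 3a->0 3b->2 3c->0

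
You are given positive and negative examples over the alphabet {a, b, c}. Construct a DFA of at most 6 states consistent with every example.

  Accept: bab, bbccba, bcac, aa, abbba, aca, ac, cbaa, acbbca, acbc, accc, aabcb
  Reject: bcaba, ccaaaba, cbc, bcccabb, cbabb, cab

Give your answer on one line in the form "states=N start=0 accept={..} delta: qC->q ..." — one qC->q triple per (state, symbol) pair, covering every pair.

states=5 start=0 accept={0,1,2,3} delta: 0a->1 0b->0 0c->1 1a->2 1b->3 1c->0 2a->2 2b->4 2c->0 3a->2 3b->0 3c->4 4a->4 4b->4 4c->0

Grow the machine one transition at a time. Run the examples from 0; the earliest place one falls off (shortest prefix, ties alphabetical) gets sent to the lowest-numbered state that keeps every Accept/Reject pair distinguishable — a pair clashes when both reach the same state with identical unread suffix — and to a fresh state only if none does.
a: 0a undefined. 0a->0: no, acbc/cbc meet in 0 with "cbc" left. Open state 1: 0a->1.
b: 0b undefined. 0b->0: ok.
c: 0c undefined. 0c->0: no, bab/cab meet in 1 with "b" left. 0c->1: ok.
aa: 1a undefined. 1a->0: no, bcac/bcaba meet in 1. 1a->1: no, bab/cab meet in 1 with "b" left. Open state 2: 1a->2.
ab: 1b undefined. 1b->0: no, bab/cbabb meet in 0. 1b->1: no, ac/cbc meet in 1 with "c" left. 1b->2: no, bcac/cbc meet in 2 with "c" left. Open state 3: 1b->3.
ac: 1c undefined. 1c->0: ok.
aab: 2b undefined. 2b->0: no, bbccba/bcaba meet in 1. 2b->1: no, bab/bcccabb meet in 3. 2b->2: no, aa/bcccabb meet in 2. 2b->3: no, bab/cab meet in 3. Open state 4: 2b->4.
abb: 3b undefined. 3b->0: ok.
cba: 3a undefined. 3a->0: no, ac/cbabb meet in 0. 3a->1: no, ac/cbabb meet in 0. 3a->2: ok.
cbc: 3c undefined. 3c->0: no, ac/cbc meet in 0. 3c->1: no, bbccba/cbc meet in 1. 3c->2: no, aa/cbc meet in 2. 3c->3: no, bab/cbc meet in 3. 3c->4: ok.
aabc: 4c undefined. 4c->0: ok.
bcac: 2c undefined. 2c->0: ok.
cbaa: 2a undefined. 2a->0: no, bbccba/ccaaaba meet in 1. 2a->1: no, aa/ccaaaba meet in 2. 2a->2: ok.
bcaba: 4a undefined. 4a->0: no, bcac/bcaba meet in 0. 4a->1: no, bbccba/bcaba meet in 1. 4a->2: no, aa/bcaba meet in 2. 4a->3: no, bab/bcaba meet in 3. 4a->4: ok.
cbabb: 4b undefined. 4b->0: no, bcac/bcccabb meet in 0. 4b->1: no, bbccba/bcccabb meet in 1. 4b->2: no, aa/bcccabb meet in 2. 4b->3: no, bab/bcccabb meet in 3. 4b->4: ok.
All examples now run through 5 states with every (state, symbol) defined. Accept strings end in {0,1,2,3}, Reject strings end in {4}; accept={0,1,2,3}.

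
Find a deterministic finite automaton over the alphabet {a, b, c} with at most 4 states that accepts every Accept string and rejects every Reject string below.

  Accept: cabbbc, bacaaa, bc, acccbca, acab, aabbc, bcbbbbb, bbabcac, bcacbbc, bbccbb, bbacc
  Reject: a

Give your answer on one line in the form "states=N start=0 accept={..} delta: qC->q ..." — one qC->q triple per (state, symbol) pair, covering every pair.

states=2 start=0 accept={1} delta: 0a->0 0b->0 0c->1 1a->1 1b->1 1c->1

Fold the examples into a partial DFA from state 0: repeatedly fix the first undefined (state, symbol) met by the shortest-then-alphabetical prefix, trying targets in increasing order and rejecting any under which an Accept and a Reject string meet in one state with the same remainder; add a state when all current targets are rejected. Accepting states are where Accept strings end.
a: 0a undefined. 0a->0: ok.
b: 0b undefined. 0b->0: ok.
c: 0c undefined. 0c->0: no, cabbbc/a meet in 0. Open state 1: 0c->1.
ca: 1a undefined. 1a->0: no, bacaaa/a meet in 0. 1a->1: ok.
acc: 1c undefined. 1c->0: no, bbabcac/a meet in 0. 1c->1: ok.
bcb: 1b undefined. 1b->0: no, acab/a meet in 0. 1b->1: ok.
All examples now run through 2 states with every (state, symbol) defined. Accept strings end in {1}, Reject strings end in {0}; accept={1}.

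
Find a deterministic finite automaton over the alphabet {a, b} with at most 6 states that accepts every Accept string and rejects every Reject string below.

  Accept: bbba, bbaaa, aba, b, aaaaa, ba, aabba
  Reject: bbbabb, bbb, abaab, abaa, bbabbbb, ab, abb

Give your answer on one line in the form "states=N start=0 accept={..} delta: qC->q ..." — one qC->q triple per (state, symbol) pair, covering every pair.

Grow the machine one transition at a time. Run the examples from 0; the earliest place one falls off (shortest prefix, ties alphabetical) gets sent to the lowest-numbered state that keeps every Accept/Reject pair distinguishable — a pair clashes when both reach the same state with identical unread suffix — and to a fresh state only if none does.
a: 0a undefined. 0a->0: no, b/ab meet in 0 with "b" left. Open state 1: 0a->1.
b: 0b undefined. 0b->0: no, b/bbb meet in 0. 0b->1: ok.
aa: 1a undefined. 1a->0: ok.
ab: 1b undefined. 1b->0: no, bbba/bbbabb meet in 0. 1b->1: no, b/bbbabb meet in 1. Open state 2: 1b->2.
aba: 2a undefined. 2a->0: no, b/abaa meet in 1. 2a->1: no, bbaaa/abaab meet in 1. 2a->2: no, bbaaa/abaa meet in 2. Open state 3: 2a->3.
abb: 2b undefined. 2b->0: no, ba/bbbabb meet in 0. 2b->1: no, b/bbb meet in 1. 2b->2: ok.
abaa: 3a undefined. 3a->0: no, bbaaa/abaab meet in 1. 3a->1: no, b/abaa meet in 1. 3a->2: ok.
bbab: 3b undefined. 3b->0: no, b/bbbabb meet in 1. 3b->1: ok.
All examples now run through 4 states with every (state, symbol) defined. Accept strings end in {0,1,3}, Reject strings end in {2}; accept={0,1,3}.

states=4 start=0 accept={0,1,3} delta: 0a->1 0b->1 1a->0 1b->2 2a->3 2b->2 3a->2 3b->1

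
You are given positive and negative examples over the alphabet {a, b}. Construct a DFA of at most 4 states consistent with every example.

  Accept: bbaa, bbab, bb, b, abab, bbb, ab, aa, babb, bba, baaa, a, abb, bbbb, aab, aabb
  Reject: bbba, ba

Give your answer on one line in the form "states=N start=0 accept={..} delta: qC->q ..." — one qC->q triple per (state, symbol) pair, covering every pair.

states=3 start=0 accept={0,1} delta: 0a->0 0b->1 1a->2 1b->0 2a->0 2b->0

Grow the machine one transition at a time. Run the examples from 0; the earliest place one falls off (shortest prefix, ties alphabetical) gets sent to the lowest-numbered state that keeps every Accept/Reject pair distinguishable — a pair clashes when both reach the same state with identical unread suffix — and to a fresh state only if none does.
a: 0a undefined. 0a->0: ok.
b: 0b undefined. 0b->0: no, bbaa/bbba meet in 0. Open state 1: 0b->1.
ba: 1a undefined. 1a->0: no, aa/ba meet in 0. 1a->1: no, b/ba meet in 1. Open state 2: 1a->2.
bb: 1b undefined. 1b->0: ok.
baa: 2a undefined. 2a->0: ok.
bab: 2b undefined. 2b->0: ok.
All examples now run through 3 states with every (state, symbol) defined. Accept strings end in {0,1}, Reject strings end in {2}; accept={0,1}.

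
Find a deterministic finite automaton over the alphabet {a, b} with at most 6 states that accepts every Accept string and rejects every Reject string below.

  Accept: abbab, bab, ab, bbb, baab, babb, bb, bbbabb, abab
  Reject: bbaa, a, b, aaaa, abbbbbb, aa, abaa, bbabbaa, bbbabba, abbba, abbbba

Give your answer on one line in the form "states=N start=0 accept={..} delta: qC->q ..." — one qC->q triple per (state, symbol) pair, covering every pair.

states=3 start=0 accept={0,2} delta: 0a->1 0b->1 1a->1 1b->2 2a->1 2b->0

Grow the machine one transition at a time. Run the examples from 0; the earliest place one falls off (shortest prefix, ties alphabetical) gets sent to the lowest-numbered state that keeps every Accept/Reject pair distinguishable — a pair clashes when both reach the same state with identical unread suffix — and to a fresh state only if none does.
a: 0a undefined. 0a->0: no, ab/b meet in 0 with "b" left. Open state 1: 0a->1.
b: 0b undefined. 0b->0: no, bbb/b meet in 0. 0b->1: ok.
aa: 1a undefined. 1a->0: no, bab/a meet in 1. 1a->1: ok.
ab: 1b undefined. 1b->0: no, bbb/bbaa meet in 1. 1b->1: no, abbab/bbaa meet in 1. Open state 2: 1b->2.
aba: 2a undefined. 2a->0: no, abab/bbaa meet in 1. 2a->1: ok.
abb: 2b undefined. 2b->0: ok.
All examples now run through 3 states with every (state, symbol) defined. Accept strings end in {0,2}, Reject strings end in {1}; accept={0,2}.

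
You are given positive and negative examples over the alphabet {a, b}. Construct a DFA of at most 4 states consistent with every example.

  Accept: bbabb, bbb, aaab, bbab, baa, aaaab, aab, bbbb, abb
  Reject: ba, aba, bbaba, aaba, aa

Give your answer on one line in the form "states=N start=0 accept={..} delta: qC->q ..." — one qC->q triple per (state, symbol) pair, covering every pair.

states=3 start=0 accept={1} delta: 0a->0 0b->1 1a->2 1b->1 2a->1 2b->1

Grow the machine one transition at a time. Run the examples from 0; the earliest place one falls off (shortest prefix, ties alphabetical) gets sent to the lowest-numbered state that keeps every Accept/Reject pair distinguishable — a pair clashes when both reach the same state with identical unread suffix — and to a fresh state only if none does.
a: 0a undefined. 0a->0: ok.
b: 0b undefined. 0b->0: no, bbabb/ba meet in 0. Open state 1: 0b->1.
ba: 1a undefined. 1a->0: no, baa/ba meet in 0. 1a->1: no, aaab/ba meet in 1. Open state 2: 1a->2.
bb: 1b undefined. 1b->0: no, bbabb/aa meet in 0. 1b->1: ok.
baa: 2a undefined. 2a->0: no, baa/aa meet in 0. 2a->1: ok.
bbab: 2b undefined. 2b->0: no, bbab/bbaba meet in 0. 2b->1: ok.
All examples now run through 3 states with every (state, symbol) defined. Accept strings end in {1}, Reject strings end in {0,2}; accept={1}.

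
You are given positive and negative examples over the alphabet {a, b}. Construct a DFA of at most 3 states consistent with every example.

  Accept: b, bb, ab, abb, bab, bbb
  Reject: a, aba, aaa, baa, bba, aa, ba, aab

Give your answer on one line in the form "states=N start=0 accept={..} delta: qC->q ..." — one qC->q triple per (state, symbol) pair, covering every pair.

State merging on the prefix tree: take the shortest (then alphabetical) example prefix whose next move is undefined and point that move at state 0, else 1, else 2, ...; a target is out if some Accept/Reject pair would then sit in one state with the same input left (inseparable). If every existing state is out, open a new one.
a: 0a undefined. 0a->0: no, b/aab meet in 0 with "b" left. Open state 1: 0a->1.
b: 0b undefined. 0b->0: ok.
aa: 1a undefined. 1a->0: no, b/baa meet in 0. 1a->1: no, ab/aab meet in 1 with "b" left. Open state 2: 1a->2.
ab: 1b undefined. 1b->0: ok.
aaa: 2a undefined. 2a->0: no, b/aaa meet in 0. 2a->1: ok.
aab: 2b undefined. 2b->0: no, b/aab meet in 0. 2b->1: ok.
All examples now run through 3 states with every (state, symbol) defined. Accept strings end in {0}, Reject strings end in {1,2}; accept={0}.

states=3 start=0 accept={0} delta: 0a->1 0b->0 1a->2 1b->0 2a->1 2b->1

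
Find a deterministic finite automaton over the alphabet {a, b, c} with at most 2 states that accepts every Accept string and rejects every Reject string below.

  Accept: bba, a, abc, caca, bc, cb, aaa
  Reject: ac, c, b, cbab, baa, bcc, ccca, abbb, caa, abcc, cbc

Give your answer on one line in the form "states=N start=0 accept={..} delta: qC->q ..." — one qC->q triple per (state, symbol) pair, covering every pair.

Grow the machine one transition at a time. Run the examples from 0; the earliest place one falls off (shortest prefix, ties alphabetical) gets sent to the lowest-numbered state that keeps every Accept/Reject pair distinguishable — a pair clashes when both reach the same state with identical unread suffix — and to a fresh state only if none does.
a: 0a undefined. 0a->0: ok.
b: 0b undefined. 0b->0: no, bba/b meet in 0. Open state 1: 0b->1.
c: 0c undefined. 0c->0: no, a/ac meet in 0. 0c->1: ok.
ba: 1a undefined. 1a->0: no, a/baa meet in 0. 1a->1: ok.
bb: 1b undefined. 1b->0: ok.
bc: 1c undefined. 1c->0: ok.
All examples now run through 2 states with every (state, symbol) defined. Accept strings end in {0}, Reject strings end in {1}; accept={0}.

states=2 start=0 accept={0} delta: 0a->0 0b->1 0c->1 1a->1 1b->0 1c->0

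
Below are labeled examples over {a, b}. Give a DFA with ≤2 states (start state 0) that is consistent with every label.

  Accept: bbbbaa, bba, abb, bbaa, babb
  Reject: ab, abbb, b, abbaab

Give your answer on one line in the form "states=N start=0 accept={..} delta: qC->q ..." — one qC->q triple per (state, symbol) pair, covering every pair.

states=2 start=0 accept={0} delta: 0a->0 0b->1 1a->0 1b->0

State merging on the prefix tree: take the shortest (then alphabetical) example prefix whose next move is undefined and point that move at state 0, else 1, else 2, ...; a target is out if some Accept/Reject pair would then sit in one state with the same input left (inseparable). If every existing state is out, open a new one.
a: 0a undefined. 0a->0: ok.
b: 0b undefined. 0b->0: no, bbbbaa/ab meet in 0. Open state 1: 0b->1.
ba: 1a undefined. 1a->0: ok.
bb: 1b undefined. 1b->0: ok.
All examples now run through 2 states with every (state, symbol) defined. Accept strings end in {0}, Reject strings end in {1}; accept={0}.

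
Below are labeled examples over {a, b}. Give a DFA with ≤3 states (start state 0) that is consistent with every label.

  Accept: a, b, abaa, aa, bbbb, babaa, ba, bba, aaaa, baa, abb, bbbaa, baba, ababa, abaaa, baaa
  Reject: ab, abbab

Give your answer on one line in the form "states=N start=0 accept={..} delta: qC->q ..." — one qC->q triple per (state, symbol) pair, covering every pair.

states=3 start=0 accept={0,1} delta: 0a->1 0b->0 1a->0 1b->2 2a->0 2b->0

State merging on the prefix tree: take the shortest (then alphabetical) example prefix whose next move is undefined and point that move at state 0, else 1, else 2, ...; a target is out if some Accept/Reject pair would then sit in one state with the same input left (inseparable). If every existing state is out, open a new one.
a: 0a undefined. 0a->0: no, b/ab meet in 0 with "b" left. Open state 1: 0a->1.
b: 0b undefined. 0b->0: ok.
aa: 1a undefined. 1a->0: ok.
ab: 1b undefined. 1b->0: no, b/ab meet in 0. 1b->1: no, a/ab meet in 1. Open state 2: 1b->2.
aba: 2a undefined. 2a->0: ok.
abb: 2b undefined. 2b->0: ok.
All examples now run through 3 states with every (state, symbol) defined. Accept strings end in {0,1}, Reject strings end in {2}; accept={0,1}.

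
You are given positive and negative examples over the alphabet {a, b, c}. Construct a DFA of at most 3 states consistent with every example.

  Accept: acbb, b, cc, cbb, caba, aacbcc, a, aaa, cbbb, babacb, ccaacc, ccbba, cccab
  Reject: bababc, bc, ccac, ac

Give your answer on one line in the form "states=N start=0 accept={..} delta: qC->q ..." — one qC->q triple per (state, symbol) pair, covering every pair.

states=2 start=0 accept={0} delta: 0a->0 0b->0 0c->1 1a->0 1b->0 1c->0

Fold the examples into a partial DFA from state 0: repeatedly fix the first undefined (state, symbol) met by the shortest-then-alphabetical prefix, trying targets in increasing order and rejecting any under which an Accept and a Reject string meet in one state with the same remainder; add a state when all current targets are rejected. Accepting states are where Accept strings end.
a: 0a undefined. 0a->0: ok.
b: 0b undefined. 0b->0: ok.
c: 0c undefined. 0c->0: no, acbb/bababc meet in 0. Open state 1: 0c->1.
ca: 1a undefined. 1a->0: ok.
cb: 1b undefined. 1b->0: ok.
cc: 1c undefined. 1c->0: ok.
All examples now run through 2 states with every (state, symbol) defined. Accept strings end in {0}, Reject strings end in {1}; accept={0}.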